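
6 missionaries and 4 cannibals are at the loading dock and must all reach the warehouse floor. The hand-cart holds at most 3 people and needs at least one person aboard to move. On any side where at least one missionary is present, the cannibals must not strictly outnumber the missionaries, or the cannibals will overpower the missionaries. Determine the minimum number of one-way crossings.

Counting alone: each trip to the warehouse floor takes at most 3 across and each return brings at least 1 back, so after t trips out (and t−1 returns) at most 3t − (t−1) of the 10 are across; that first reaches 10 at t = 5, so at least 9 crossings are needed.
The plan below uses exactly 9 crossings, so it is optimal:
1. 2 cannibals → the warehouse floor.  (the loading dock: 6M 2C; the warehouse floor: 0M 2C)
2. 1 cannibal ← the loading dock.  (the loading dock: 6M 3C; the warehouse floor: 0M 1C)
3. 3 cannibals → the warehouse floor.  (the loading dock: 6M 0C; the warehouse floor: 0M 4C)
4. 1 cannibal ← the loading dock.  (the loading dock: 6M 1C; the warehouse floor: 0M 3C)
5. 3 missionaries → the warehouse floor.  (the loading dock: 3M 1C; the warehouse floor: 3M 3C)
6. 1 cannibal ← the loading dock.  (the loading dock: 3M 2C; the warehouse floor: 3M 2C)
7. 1 missionary and 2 cannibals → the warehouse floor.  (the loading dock: 2M 0C; the warehouse floor: 4M 4C)
8. 1 cannibal ← the loading dock.  (the loading dock: 2M 1C; the warehouse floor: 4M 3C)
9. 2 missionaries and 1 cannibal → the warehouse floor.  (the loading dock: 0M 0C; the warehouse floor: 6M 4C)

9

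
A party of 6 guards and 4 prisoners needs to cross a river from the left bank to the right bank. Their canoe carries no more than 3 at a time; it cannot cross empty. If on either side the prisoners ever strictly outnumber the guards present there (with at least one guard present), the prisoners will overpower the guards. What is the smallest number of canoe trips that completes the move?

9

Counting alone: each trip to the right bank takes at most 3 across and each return brings at least 1 back, so after t trips out (and t−1 returns) at most 3t − (t−1) of the 10 are across; that first reaches 10 at t = 5, so at least 9 crossings are needed.
The plan below uses exactly 9 crossings, so it is optimal:
1. 2 prisoners → the right bank.  (the left bank: 6G 2P; the right bank: 0G 2P)
2. 1 prisoner ← the left bank.  (the left bank: 6G 3P; the right bank: 0G 1P)
3. 3 prisoners → the right bank.  (the left bank: 6G 0P; the right bank: 0G 4P)
4. 1 prisoner ← the left bank.  (the left bank: 6G 1P; the right bank: 0G 3P)
5. 3 guards → the right bank.  (the left bank: 3G 1P; the right bank: 3G 3P)
6. 1 prisoner ← the left bank.  (the left bank: 3G 2P; the right bank: 3G 2P)
7. 1 guard and 2 prisoners → the right bank.  (the left bank: 2G 0P; the right bank: 4G 4P)
8. 1 prisoner ← the left bank.  (the left bank: 2G 1P; the right bank: 4G 3P)
9. 2 guards and 1 prisoner → the right bank.  (the left bank: 0G 0P; the right bank: 6G 4P)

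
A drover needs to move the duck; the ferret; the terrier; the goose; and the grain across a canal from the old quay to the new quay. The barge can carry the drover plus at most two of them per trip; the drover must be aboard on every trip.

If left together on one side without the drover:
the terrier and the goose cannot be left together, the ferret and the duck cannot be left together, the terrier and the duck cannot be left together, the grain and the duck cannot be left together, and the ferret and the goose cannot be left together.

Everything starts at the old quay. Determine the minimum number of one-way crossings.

Counting alone: the drover can take at most 2 across per trip to the new quay, so moving all 5 needs at least 3 loaded trips out, with a return between consecutive ones — at least 5 crossings.
The safety rule pushes this higher. Following every safe sequence of crossings, the most of the 5 that can be at the new quay as the barge arrives there on crossing 5 is 4 — never all 5.
So no plan with fewer than 7 crossings exists, and this one achieves 7:
1. Drover goes to the new quay with the duck and the goose.
2. Drover goes back to the old quay alone.
3. Drover goes to the new quay with the ferret.
4. Drover goes back to the old quay with the duck and the goose.
5. Drover goes to the new quay with the grain and the terrier.
6. Drover goes back to the old quay alone.
7. Drover goes to the new quay with the duck and the goose.

7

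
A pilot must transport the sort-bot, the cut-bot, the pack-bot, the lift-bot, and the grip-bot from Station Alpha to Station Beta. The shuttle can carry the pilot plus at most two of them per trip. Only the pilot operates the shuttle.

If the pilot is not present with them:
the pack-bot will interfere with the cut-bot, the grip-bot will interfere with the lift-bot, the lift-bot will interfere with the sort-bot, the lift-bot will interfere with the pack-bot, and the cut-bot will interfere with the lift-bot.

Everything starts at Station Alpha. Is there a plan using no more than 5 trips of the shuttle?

No

Counting alone: the pilot can take at most 2 across per trip to Station Beta, so moving all 5 needs at least 3 loaded trips out, with a return between consecutive ones — at least 5 crossings.
The safety rule pushes this higher. Following every safe sequence of crossings, the most of the 5 that can be at Station Beta as the shuttle arrives there on crossing 5 is 4 — never all 5.
So the move cannot be finished within 5 crossings. (The shortest complete plan takes 7:)
1. Pilot goes to Station Beta with the cut-bot and the lift-bot.
2. Pilot goes back to Station Alpha with the cut-bot.
3. Pilot goes to Station Beta with the cut-bot and the sort-bot.
4. Pilot goes back to Station Alpha with the lift-bot.
5. Pilot goes to Station Beta with the grip-bot and the pack-bot.
6. Pilot goes back to Station Alpha with the cut-bot.
7. Pilot goes to Station Beta with the cut-bot and the lift-bot.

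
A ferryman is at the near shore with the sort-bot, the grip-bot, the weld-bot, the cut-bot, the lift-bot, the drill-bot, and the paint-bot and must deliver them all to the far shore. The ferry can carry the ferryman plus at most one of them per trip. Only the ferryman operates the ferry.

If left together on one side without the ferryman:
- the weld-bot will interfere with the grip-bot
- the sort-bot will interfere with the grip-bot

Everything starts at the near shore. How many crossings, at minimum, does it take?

Counting alone: the ferryman can take at most 1 across per trip to the far shore, so moving all 7 needs at least 7 loaded trips out, with a return between consecutive ones — at least 13 crossings.
The safety rule pushes this higher. Following every safe sequence of crossings, the most of the 7 that can be at the far shore as the ferry arrives there on crossing 13 is 6 — never all 7.
So no plan with fewer than 15 crossings exists, and this one achieves 15:
1. Ferryman goes to the far shore with the grip-bot.  [the near shore: the cut-bot, the drill-bot, the lift-bot, the paint-bot, the sort-bot, the weld-bot | the far shore: the grip-bot]
2. Ferryman goes back to the near shore alone.  [the near shore: the cut-bot, the drill-bot, the lift-bot, the paint-bot, the sort-bot, the weld-bot | the far shore: the grip-bot]
3. Ferryman goes to the far shore with the sort-bot.  [the near shore: the cut-bot, the drill-bot, the lift-bot, the paint-bot, the weld-bot | the far shore: the grip-bot, the sort-bot]
4. Ferryman goes back to the near shore with the grip-bot.  [the near shore: the cut-bot, the drill-bot, the grip-bot, the lift-bot, the paint-bot, the weld-bot | the far shore: the sort-bot]
5. Ferryman goes to the far shore with the weld-bot.  [the near shore: the cut-bot, the drill-bot, the grip-bot, the lift-bot, the paint-bot | the far shore: the sort-bot, the weld-bot]
6. Ferryman goes back to the near shore alone.  [the near shore: the cut-bot, the drill-bot, the grip-bot, the lift-bot, the paint-bot | the far shore: the sort-bot, the weld-bot]
7. Ferryman goes to the far shore with the cut-bot.  [the near shore: the drill-bot, the grip-bot, the lift-bot, the paint-bot | the far shore: the cut-bot, the sort-bot, the weld-bot]
8. Ferryman goes back to the near shore alone.  [the near shore: the drill-bot, the grip-bot, the lift-bot, the paint-bot | the far shore: the cut-bot, the sort-bot, the weld-bot]
9. Ferryman goes to the far shore with the lift-bot.  [the near shore: the drill-bot, the grip-bot, the paint-bot | the far shore: the cut-bot, the lift-bot, the sort-bot, the weld-bot]
10. Ferryman goes back to the near shore alone.  [the near shore: the drill-bot, the grip-bot, the paint-bot | the far shore: the cut-bot, the lift-bot, the sort-bot, the weld-bot]
11. Ferryman goes to the far shore with the drill-bot.  [the near shore: the grip-bot, the paint-bot | the far shore: the cut-bot, the drill-bot, the lift-bot, the sort-bot, the weld-bot]
12. Ferryman goes back to the near shore alone.  [the near shore: the grip-bot, the paint-bot | the far shore: the cut-bot, the drill-bot, the lift-bot, the sort-bot, the weld-bot]
13. Ferryman goes to the far shore with the paint-bot.  [the near shore: the grip-bot | the far shore: the cut-bot, the drill-bot, the lift-bot, the paint-bot, the sort-bot, the weld-bot]
14. Ferryman goes back to the near shore alone.  [the near shore: the grip-bot | the far shore: the cut-bot, the drill-bot, the lift-bot, the paint-bot, the sort-bot, the weld-bot]
15. Ferryman goes to the far shore with the grip-bot.  [the near shore: — | the far shore: the cut-bot, the drill-bot, the grip-bot, the lift-bot, the paint-bot, the sort-bot, the weld-bot]

15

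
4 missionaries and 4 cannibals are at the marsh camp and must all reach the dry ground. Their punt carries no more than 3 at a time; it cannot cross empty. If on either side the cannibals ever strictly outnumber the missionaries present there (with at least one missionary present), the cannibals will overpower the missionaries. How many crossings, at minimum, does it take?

9

Counting alone: each trip to the dry ground takes at most 3 across and each return brings at least 1 back, so after t trips out (and t−1 returns) at most 3t − (t−1) of the 8 are across; that first reaches 8 at t = 4, so at least 7 crossings are needed.
The safety rule pushes this higher. Following every safe sequence of crossings, the most of the 8 that can be at the dry ground as the punt arrives there on crossing 7 is 7 — never all 8.
So no plan with fewer than 9 crossings exists, and this one achieves 9:
1. 2 cannibals → the dry ground.  (the marsh camp: 4M 2C; the dry ground: 0M 2C)
2. 1 cannibal ← the marsh camp.  (the marsh camp: 4M 3C; the dry ground: 0M 1C)
3. 3 cannibals → the dry ground.  (the marsh camp: 4M 0C; the dry ground: 0M 4C)
4. 1 cannibal ← the marsh camp.  (the marsh camp: 4M 1C; the dry ground: 0M 3C)
5. 3 missionaries → the dry ground.  (the marsh camp: 1M 1C; the dry ground: 3M 3C)
6. 1 missionary and 1 cannibal ← the marsh camp.  (the marsh camp: 2M 2C; the dry ground: 2M 2C)
7. 2 missionaries → the dry ground.  (the marsh camp: 0M 2C; the dry ground: 4M 2C)
8. 1 cannibal ← the marsh camp.  (the marsh camp: 0M 3C; the dry ground: 4M 1C)
9. 3 cannibals → the dry ground.  (the marsh camp: 0M 0C; the dry ground: 4M 4C)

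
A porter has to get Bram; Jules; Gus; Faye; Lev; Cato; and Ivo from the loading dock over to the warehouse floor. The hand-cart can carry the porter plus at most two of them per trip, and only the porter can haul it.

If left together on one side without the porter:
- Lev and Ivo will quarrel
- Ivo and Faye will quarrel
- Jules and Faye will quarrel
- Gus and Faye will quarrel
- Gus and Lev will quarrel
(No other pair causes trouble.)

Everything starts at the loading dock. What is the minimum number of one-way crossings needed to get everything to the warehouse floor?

Counting alone: the porter can take at most 2 across per trip to the warehouse floor, so moving all 7 needs at least 4 loaded trips out, with a return between consecutive ones — at least 7 crossings.
The safety rule pushes this higher. Following every safe sequence of crossings, the most of the 7 that can be at the warehouse floor as the hand-cart arrives there on crossing 7 is 6 — never all 7.
So no plan with fewer than 9 crossings exists, and this one achieves 9:
1. Porter goes to the warehouse floor with Faye and Lev.  [the loading dock: Bram, Cato, Gus, Ivo, Jules | the warehouse floor: Faye, Lev]
2. Porter goes back to the loading dock alone.  [the loading dock: Bram, Cato, Gus, Ivo, Jules | the warehouse floor: Faye, Lev]
3. Porter goes to the warehouse floor with Bram.  [the loading dock: Cato, Gus, Ivo, Jules | the warehouse floor: Bram, Faye, Lev]
4. Porter goes back to the loading dock alone.  [the loading dock: Cato, Gus, Ivo, Jules | the warehouse floor: Bram, Faye, Lev]
5. Porter goes to the warehouse floor with Gus and Jules.  [the loading dock: Cato, Ivo | the warehouse floor: Bram, Faye, Gus, Jules, Lev]
6. Porter goes back to the loading dock with Faye and Lev.  [the loading dock: Cato, Faye, Ivo, Lev | the warehouse floor: Bram, Gus, Jules]
7. Porter goes to the warehouse floor with Cato and Ivo.  [the loading dock: Faye, Lev | the warehouse floor: Bram, Cato, Gus, Ivo, Jules]
8. Porter goes back to the loading dock alone.  [the loading dock: Faye, Lev | the warehouse floor: Bram, Cato, Gus, Ivo, Jules]
9. Porter goes to the warehouse floor with Faye and Lev.  [the loading dock: — | the warehouse floor: Bram, Cato, Faye, Gus, Ivo, Jules, Lev]

9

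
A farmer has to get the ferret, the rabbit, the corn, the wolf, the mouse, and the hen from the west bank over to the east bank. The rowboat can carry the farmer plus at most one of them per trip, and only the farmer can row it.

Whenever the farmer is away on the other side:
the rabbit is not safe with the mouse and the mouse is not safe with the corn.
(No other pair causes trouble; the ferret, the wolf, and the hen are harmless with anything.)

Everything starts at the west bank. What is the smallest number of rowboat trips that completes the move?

Counting alone: the farmer can take at most 1 across per trip to the east bank, so moving all 6 needs at least 6 loaded trips out, with a return between consecutive ones — at least 11 crossings.
The safety rule pushes this higher. Following every safe sequence of crossings, the most of the 6 that can be at the east bank as the rowboat arrives there on crossing 11 is 5 — never all 6.
So no plan with fewer than 13 crossings exists, and this one achieves 13:
1. Farmer goes to the east bank with the mouse.  [the west bank: the corn, the ferret, the hen, the rabbit, the wolf | the east bank: the mouse]
2. Farmer goes back to the west bank alone.  [the west bank: the corn, the ferret, the hen, the rabbit, the wolf | the east bank: the mouse]
3. Farmer goes to the east bank with the ferret.  [the west bank: the corn, the hen, the rabbit, the wolf | the east bank: the ferret, the mouse]
4. Farmer goes back to the west bank alone.  [the west bank: the corn, the hen, the rabbit, the wolf | the east bank: the ferret, the mouse]
5. Farmer goes to the east bank with the rabbit.  [the west bank: the corn, the hen, the wolf | the east bank: the ferret, the mouse, the rabbit]
6. Farmer goes back to the west bank with the mouse.  [the west bank: the corn, the hen, the mouse, the wolf | the east bank: the ferret, the rabbit]
7. Farmer goes to the east bank with the corn.  [the west bank: the hen, the mouse, the wolf | the east bank: the corn, the ferret, the rabbit]
8. Farmer goes back to the west bank alone.  [the west bank: the hen, the mouse, the wolf | the east bank: the corn, the ferret, the rabbit]
9. Farmer goes to the east bank with the wolf.  [the west bank: the hen, the mouse | the east bank: the corn, the ferret, the rabbit, the wolf]
10. Farmer goes back to the west bank alone.  [the west bank: the hen, the mouse | the east bank: the corn, the ferret, the rabbit, the wolf]
11. Farmer goes to the east bank with the hen.  [the west bank: the mouse | the east bank: the corn, the ferret, the hen, the rabbit, the wolf]
12. Farmer goes back to the west bank alone.  [the west bank: the mouse | the east bank: the corn, the ferret, the hen, the rabbit, the wolf]
13. Farmer goes to the east bank with the mouse.  [the west bank: — | the east bank: the corn, the ferret, the hen, the mouse, the rabbit, the wolf]

13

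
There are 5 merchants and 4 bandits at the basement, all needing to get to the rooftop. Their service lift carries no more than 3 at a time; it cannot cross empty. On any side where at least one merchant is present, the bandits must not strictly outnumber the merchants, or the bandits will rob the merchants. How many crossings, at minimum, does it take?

7

Counting alone: each trip to the rooftop takes at most 3 across and each return brings at least 1 back, so after t trips out (and t−1 returns) at most 3t − (t−1) of the 9 are across; that first reaches 9 at t = 4, so at least 7 crossings are needed.
The plan below uses exactly 7 crossings, so it is optimal:
1. 3 bandits → the rooftop.  (the basement: 5M 1B; the rooftop: 0M 3B)
2. 1 bandit ← the basement.  (the basement: 5M 2B; the rooftop: 0M 2B)
3. 3 merchants → the rooftop.  (the basement: 2M 2B; the rooftop: 3M 2B)
4. 1 merchant ← the basement.  (the basement: 3M 2B; the rooftop: 2M 2B)
5. 2 merchants and 1 bandit → the rooftop.  (the basement: 1M 1B; the rooftop: 4M 3B)
6. 1 merchant ← the basement.  (the basement: 2M 1B; the rooftop: 3M 3B)
7. 2 merchants and 1 bandit → the rooftop.  (the basement: 0M 0B; the rooftop: 5M 4B)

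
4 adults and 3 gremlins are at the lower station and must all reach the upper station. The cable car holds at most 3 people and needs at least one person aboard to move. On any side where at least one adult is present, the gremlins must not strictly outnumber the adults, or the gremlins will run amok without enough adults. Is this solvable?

1. 3 gremlins → the upper station.  (the lower station: 4A 0G; the upper station: 0A 3G)
2. 1 gremlin ← the lower station.  (the lower station: 4A 1G; the upper station: 0A 2G)
3. 3 adults → the upper station.  (the lower station: 1A 1G; the upper station: 3A 2G)
4. 1 adult ← the lower station.  (the lower station: 2A 1G; the upper station: 2A 2G)
5. 2 adults and 1 gremlin → the upper station.  (the lower station: 0A 0G; the upper station: 4A 3G)

Yes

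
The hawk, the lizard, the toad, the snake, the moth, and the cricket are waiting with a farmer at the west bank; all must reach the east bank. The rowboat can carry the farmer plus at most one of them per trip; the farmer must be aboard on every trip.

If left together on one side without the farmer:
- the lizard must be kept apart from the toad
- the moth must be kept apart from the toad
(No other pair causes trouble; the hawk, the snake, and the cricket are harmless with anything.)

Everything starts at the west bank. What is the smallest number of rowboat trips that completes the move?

13

Counting alone: the farmer can take at most 1 across per trip to the east bank, so moving all 6 needs at least 6 loaded trips out, with a return between consecutive ones — at least 11 crossings.
The safety rule pushes this higher. Following every safe sequence of crossings, the most of the 6 that can be at the east bank as the rowboat arrives there on crossing 11 is 5 — never all 6.
So no plan with fewer than 13 crossings exists, and this one achieves 13:
1. Farmer goes to the east bank with the toad.  [the west bank: the cricket, the hawk, the lizard, the moth, the snake | the east bank: the toad]
2. Farmer goes back to the west bank alone.  [the west bank: the cricket, the hawk, the lizard, the moth, the snake | the east bank: the toad]
3. Farmer goes to the east bank with the hawk.  [the west bank: the cricket, the lizard, the moth, the snake | the east bank: the hawk, the toad]
4. Farmer goes back to the west bank alone.  [the west bank: the cricket, the lizard, the moth, the snake | the east bank: the hawk, the toad]
5. Farmer goes to the east bank with the lizard.  [the west bank: the cricket, the moth, the snake | the east bank: the hawk, the lizard, the toad]
6. Farmer goes back to the west bank with the toad.  [the west bank: the cricket, the moth, the snake, the toad | the east bank: the hawk, the lizard]
7. Farmer goes to the east bank with the moth.  [the west bank: the cricket, the snake, the toad | the east bank: the hawk, the lizard, the moth]
8. Farmer goes back to the west bank alone.  [the west bank: the cricket, the snake, the toad | the east bank: the hawk, the lizard, the moth]
9. Farmer goes to the east bank with the snake.  [the west bank: the cricket, the toad | the east bank: the hawk, the lizard, the moth, the snake]
10. Farmer goes back to the west bank alone.  [the west bank: the cricket, the toad | the east bank: the hawk, the lizard, the moth, the snake]
11. Farmer goes to the east bank with the cricket.  [the west bank: the toad | the east bank: the cricket, the hawk, the lizard, the moth, the snake]
12. Farmer goes back to the west bank alone.  [the west bank: the toad | the east bank: the cricket, the hawk, the lizard, the moth, the snake]
13. Farmer goes to the east bank with the toad.  [the west bank: — | the east bank: the cricket, the hawk, the lizard, the moth, the snake, the toad]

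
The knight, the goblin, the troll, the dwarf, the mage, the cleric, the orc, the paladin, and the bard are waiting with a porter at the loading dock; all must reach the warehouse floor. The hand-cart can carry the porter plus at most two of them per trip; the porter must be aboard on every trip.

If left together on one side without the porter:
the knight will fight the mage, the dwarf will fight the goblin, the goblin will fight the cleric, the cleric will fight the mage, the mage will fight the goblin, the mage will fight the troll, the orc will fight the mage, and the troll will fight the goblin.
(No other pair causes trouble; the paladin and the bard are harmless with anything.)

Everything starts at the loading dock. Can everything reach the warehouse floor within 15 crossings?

Yes

Yes — this plan uses 15 crossings (≤ 15):
1. Porter goes to the warehouse floor with the goblin and the mage.  [the loading dock: the bard, the cleric, the dwarf, the knight, the orc, the paladin, the troll | the warehouse floor: the goblin, the mage]
2. Porter goes back to the loading dock with the goblin.  [the loading dock: the bard, the cleric, the dwarf, the goblin, the knight, the orc, the paladin, the troll | the warehouse floor: the mage]
3. Porter goes to the warehouse floor with the goblin and the knight.  [the loading dock: the bard, the cleric, the dwarf, the orc, the paladin, the troll | the warehouse floor: the goblin, the knight, the mage]
4. Porter goes back to the loading dock with the mage.  [the loading dock: the bard, the cleric, the dwarf, the mage, the orc, the paladin, the troll | the warehouse floor: the goblin, the knight]
5. Porter goes to the warehouse floor with the mage and the orc.  [the loading dock: the bard, the cleric, the dwarf, the paladin, the troll | the warehouse floor: the goblin, the knight, the mage, the orc]
6. Porter goes back to the loading dock with the mage.  [the loading dock: the bard, the cleric, the dwarf, the mage, the paladin, the troll | the warehouse floor: the goblin, the knight, the orc]
7. Porter goes to the warehouse floor with the cleric and the troll.  [the loading dock: the bard, the dwarf, the mage, the paladin | the warehouse floor: the cleric, the goblin, the knight, the orc, the troll]
8. Porter goes back to the loading dock with the goblin.  [the loading dock: the bard, the dwarf, the goblin, the mage, the paladin | the warehouse floor: the cleric, the knight, the orc, the troll]
9. Porter goes to the warehouse floor with the dwarf and the goblin.  [the loading dock: the bard, the mage, the paladin | the warehouse floor: the cleric, the dwarf, the goblin, the knight, the orc, the troll]
10. Porter goes back to the loading dock with the goblin.  [the loading dock: the bard, the goblin, the mage, the paladin | the warehouse floor: the cleric, the dwarf, the knight, the orc, the troll]
11. Porter goes to the warehouse floor with the goblin and the paladin.  [the loading dock: the bard, the mage | the warehouse floor: the cleric, the dwarf, the goblin, the knight, the orc, the paladin, the troll]
12. Porter goes back to the loading dock with the goblin.  [the loading dock: the bard, the goblin, the mage | the warehouse floor: the cleric, the dwarf, the knight, the orc, the paladin, the troll]
13. Porter goes to the warehouse floor with the bard and the goblin.  [the loading dock: the mage | the warehouse floor: the bard, the cleric, the dwarf, the goblin, the knight, the orc, the paladin, the troll]
14. Porter goes back to the loading dock with the goblin.  [the loading dock: the goblin, the mage | the warehouse floor: the bard, the cleric, the dwarf, the knight, the orc, the paladin, the troll]
15. Porter goes to the warehouse floor with the goblin and the mage.  [the loading dock: — | the warehouse floor: the bard, the cleric, the dwarf, the goblin, the knight, the mage, the orc, the paladin, the troll]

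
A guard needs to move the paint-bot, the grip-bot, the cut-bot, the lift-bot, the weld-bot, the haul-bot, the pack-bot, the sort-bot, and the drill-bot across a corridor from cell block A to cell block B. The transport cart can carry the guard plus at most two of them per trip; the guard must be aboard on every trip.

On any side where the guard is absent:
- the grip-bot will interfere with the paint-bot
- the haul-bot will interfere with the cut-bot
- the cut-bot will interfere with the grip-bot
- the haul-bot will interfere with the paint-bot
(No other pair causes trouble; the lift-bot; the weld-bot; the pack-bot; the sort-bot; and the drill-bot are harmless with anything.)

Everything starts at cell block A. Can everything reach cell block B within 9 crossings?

Yes — this plan uses 9 crossings (≤ 9):
1. Guard goes to cell block B with the cut-bot and the paint-bot.  [cell block A: the drill-bot, the grip-bot, the haul-bot, the lift-bot, the pack-bot, the sort-bot, the weld-bot | cell block B: the cut-bot, the paint-bot]
2. Guard goes back to cell block A alone.  [cell block A: the drill-bot, the grip-bot, the haul-bot, the lift-bot, the pack-bot, the sort-bot, the weld-bot | cell block B: the cut-bot, the paint-bot]
3. Guard goes to cell block B with the lift-bot.  [cell block A: the drill-bot, the grip-bot, the haul-bot, the pack-bot, the sort-bot, the weld-bot | cell block B: the cut-bot, the lift-bot, the paint-bot]
4. Guard goes back to cell block A alone.  [cell block A: the drill-bot, the grip-bot, the haul-bot, the pack-bot, the sort-bot, the weld-bot | cell block B: the cut-bot, the lift-bot, the paint-bot]
5. Guard goes to cell block B with the pack-bot and the weld-bot.  [cell block A: the drill-bot, the grip-bot, the haul-bot, the sort-bot | cell block B: the cut-bot, the lift-bot, the pack-bot, the paint-bot, the weld-bot]
6. Guard goes back to cell block A alone.  [cell block A: the drill-bot, the grip-bot, the haul-bot, the sort-bot | cell block B: the cut-bot, the lift-bot, the pack-bot, the paint-bot, the weld-bot]
7. Guard goes to cell block B with the drill-bot and the sort-bot.  [cell block A: the grip-bot, the haul-bot | cell block B: the cut-bot, the drill-bot, the lift-bot, the pack-bot, the paint-bot, the sort-bot, the weld-bot]
8. Guard goes back to cell block A alone.  [cell block A: the grip-bot, the haul-bot | cell block B: the cut-bot, the drill-bot, the lift-bot, the pack-bot, the paint-bot, the sort-bot, the weld-bot]
9. Guard goes to cell block B with the grip-bot and the haul-bot.  [cell block A: — | cell block B: the cut-bot, the drill-bot, the grip-bot, the haul-bot, the lift-bot, the pack-bot, the paint-bot, the sort-bot, the weld-bot]

Yes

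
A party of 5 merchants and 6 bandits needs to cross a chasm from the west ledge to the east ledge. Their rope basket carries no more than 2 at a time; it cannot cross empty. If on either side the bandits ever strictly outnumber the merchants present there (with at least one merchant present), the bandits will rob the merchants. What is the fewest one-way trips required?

The bandits already outnumber the merchants at the west ledge before anyone moves, so the starting position itself is disallowed.

impossible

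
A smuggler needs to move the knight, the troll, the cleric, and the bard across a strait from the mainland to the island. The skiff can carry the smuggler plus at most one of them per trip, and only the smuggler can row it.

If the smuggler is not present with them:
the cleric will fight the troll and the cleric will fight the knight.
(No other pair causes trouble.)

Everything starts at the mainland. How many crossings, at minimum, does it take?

9

Counting alone: the smuggler can take at most 1 across per trip to the island, so moving all 4 needs at least 4 loaded trips out, with a return between consecutive ones — at least 7 crossings.
The safety rule pushes this higher. Following every safe sequence of crossings, the most of the 4 that can be at the island as the skiff arrives there on crossing 7 is 3 — never all 4.
So no plan with fewer than 9 crossings exists, and this one achieves 9:
1. Smuggler goes to the island with the cleric.  [the mainland: the bard, the knight, the troll | the island: the cleric]
2. Smuggler goes back to the mainland alone.  [the mainland: the bard, the knight, the troll | the island: the cleric]
3. Smuggler goes to the island with the knight.  [the mainland: the bard, the troll | the island: the cleric, the knight]
4. Smuggler goes back to the mainland with the cleric.  [the mainland: the bard, the cleric, the troll | the island: the knight]
5. Smuggler goes to the island with the troll.  [the mainland: the bard, the cleric | the island: the knight, the troll]
6. Smuggler goes back to the mainland alone.  [the mainland: the bard, the cleric | the island: the knight, the troll]
7. Smuggler goes to the island with the bard.  [the mainland: the cleric | the island: the bard, the knight, the troll]
8. Smuggler goes back to the mainland alone.  [the mainland: the cleric | the island: the bard, the knight, the troll]
9. Smuggler goes to the island with the cleric.  [the mainland: — | the island: the bard, the cleric, the knight, the troll]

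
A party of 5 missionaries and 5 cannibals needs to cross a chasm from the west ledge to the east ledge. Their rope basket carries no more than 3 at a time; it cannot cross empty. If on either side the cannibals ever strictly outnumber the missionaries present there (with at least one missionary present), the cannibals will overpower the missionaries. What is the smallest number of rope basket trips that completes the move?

Counting alone: each trip to the east ledge takes at most 3 across and each return brings at least 1 back, so after t trips out (and t−1 returns) at most 3t − (t−1) of the 10 are across; that first reaches 10 at t = 5, so at least 9 crossings are needed.
The safety rule pushes this higher. Following every safe sequence of crossings, the most of the 10 that can be at the east ledge as the rope basket arrives there on crossing 9 is 9 — never all 10.
So no plan with fewer than 11 crossings exists, and this one achieves 11:
1. 2 cannibals → the east ledge.  (the west ledge: 5M 3C; the east ledge: 0M 2C)
2. 1 cannibal ← the west ledge.  (the west ledge: 5M 4C; the east ledge: 0M 1C)
3. 3 cannibals → the east ledge.  (the west ledge: 5M 1C; the east ledge: 0M 4C)
4. 1 cannibal ← the west ledge.  (the west ledge: 5M 2C; the east ledge: 0M 3C)
5. 3 missionaries → the east ledge.  (the west ledge: 2M 2C; the east ledge: 3M 3C)
6. 1 missionary and 1 cannibal ← the west ledge.  (the west ledge: 3M 3C; the east ledge: 2M 2C)
7. 3 missionaries → the east ledge.  (the west ledge: 0M 3C; the east ledge: 5M 2C)
8. 1 cannibal ← the west ledge.  (the west ledge: 0M 4C; the east ledge: 5M 1C)
9. 2 cannibals → the east ledge.  (the west ledge: 0M 2C; the east ledge: 5M 3C)
10. 1 cannibal ← the west ledge.  (the west ledge: 0M 3C; the east ledge: 5M 2C)
11. 3 cannibals → the east ledge.  (the west ledge: 0M 0C; the east ledge: 5M 5C)

11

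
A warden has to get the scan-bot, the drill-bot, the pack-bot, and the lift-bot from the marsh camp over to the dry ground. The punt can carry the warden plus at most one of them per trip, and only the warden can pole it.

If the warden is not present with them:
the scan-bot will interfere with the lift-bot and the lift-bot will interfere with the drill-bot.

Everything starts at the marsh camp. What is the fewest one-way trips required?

Counting alone: the warden can take at most 1 across per trip to the dry ground, so moving all 4 needs at least 4 loaded trips out, with a return between consecutive ones — at least 7 crossings.
The safety rule pushes this higher. Following every safe sequence of crossings, the most of the 4 that can be at the dry ground as the punt arrives there on crossing 7 is 3 — never all 4.
So no plan with fewer than 9 crossings exists, and this one achieves 9:
1. Warden goes to the dry ground with the lift-bot.  [the marsh camp: the drill-bot, the pack-bot, the scan-bot | the dry ground: the lift-bot]
2. Warden goes back to the marsh camp alone.  [the marsh camp: the drill-bot, the pack-bot, the scan-bot | the dry ground: the lift-bot]
3. Warden goes to the dry ground with the scan-bot.  [the marsh camp: the drill-bot, the pack-bot | the dry ground: the lift-bot, the scan-bot]
4. Warden goes back to the marsh camp with the lift-bot.  [the marsh camp: the drill-bot, the lift-bot, the pack-bot | the dry ground: the scan-bot]
5. Warden goes to the dry ground with the drill-bot.  [the marsh camp: the lift-bot, the pack-bot | the dry ground: the drill-bot, the scan-bot]
6. Warden goes back to the marsh camp alone.  [the marsh camp: the lift-bot, the pack-bot | the dry ground: the drill-bot, the scan-bot]
7. Warden goes to the dry ground with the pack-bot.  [the marsh camp: the lift-bot | the dry ground: the drill-bot, the pack-bot, the scan-bot]
8. Warden goes back to the marsh camp alone.  [the marsh camp: the lift-bot | the dry ground: the drill-bot, the pack-bot, the scan-bot]
9. Warden goes to the dry ground with the lift-bot.  [the marsh camp: — | the dry ground: the drill-bot, the lift-bot, the pack-bot, the scan-bot]

9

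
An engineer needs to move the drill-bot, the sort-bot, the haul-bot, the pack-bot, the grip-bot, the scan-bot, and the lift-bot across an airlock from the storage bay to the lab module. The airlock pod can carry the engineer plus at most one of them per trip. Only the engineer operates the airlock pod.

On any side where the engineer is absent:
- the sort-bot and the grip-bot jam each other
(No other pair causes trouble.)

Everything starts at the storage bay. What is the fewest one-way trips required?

Counting alone: the engineer can take at most 1 across per trip to the lab module, so moving all 7 needs at least 7 loaded trips out, with a return between consecutive ones — at least 13 crossings.
The plan below uses exactly 13 crossings, so it is optimal:
1. Engineer goes to the lab module with the sort-bot.
2. Engineer goes back to the storage bay alone.
3. Engineer goes to the lab module with the drill-bot.
4. Engineer goes back to the storage bay alone.
5. Engineer goes to the lab module with the haul-bot.
6. Engineer goes back to the storage bay alone.
7. Engineer goes to the lab module with the pack-bot.
8. Engineer goes back to the storage bay alone.
9. Engineer goes to the lab module with the scan-bot.
10. Engineer goes back to the storage bay alone.
11. Engineer goes to the lab module with the lift-bot.
12. Engineer goes back to the storage bay alone.
13. Engineer goes to the lab module with the grip-bot.

13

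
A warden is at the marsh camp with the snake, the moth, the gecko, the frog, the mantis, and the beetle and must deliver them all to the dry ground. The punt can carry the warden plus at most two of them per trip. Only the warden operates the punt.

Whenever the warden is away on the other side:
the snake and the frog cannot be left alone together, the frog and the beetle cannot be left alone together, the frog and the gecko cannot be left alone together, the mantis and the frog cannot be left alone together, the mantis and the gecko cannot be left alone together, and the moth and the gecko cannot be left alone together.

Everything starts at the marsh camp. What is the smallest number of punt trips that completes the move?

Counting alone: the warden can take at most 2 across per trip to the dry ground, so moving all 6 needs at least 3 loaded trips out, with a return between consecutive ones — at least 5 crossings.
The safety rule pushes this higher. Following every safe sequence of crossings, the most of the 6 that can be at the dry ground as the punt arrives there on crossings 5, 7 is 4, 5 respectively — never all 6.
So no plan with fewer than 9 crossings exists, and this one achieves 9:
1. Warden goes to the dry ground with the frog and the gecko.  [the marsh camp: the beetle, the mantis, the moth, the snake | the dry ground: the frog, the gecko]
2. Warden goes back to the marsh camp with the gecko.  [the marsh camp: the beetle, the gecko, the mantis, the moth, the snake | the dry ground: the frog]
3. Warden goes to the dry ground with the gecko and the snake.  [the marsh camp: the beetle, the mantis, the moth | the dry ground: the frog, the gecko, the snake]
4. Warden goes back to the marsh camp with the frog.  [the marsh camp: the beetle, the frog, the mantis, the moth | the dry ground: the gecko, the snake]
5. Warden goes to the dry ground with the beetle and the frog.  [the marsh camp: the mantis, the moth | the dry ground: the beetle, the frog, the gecko, the snake]
6. Warden goes back to the marsh camp with the frog.  [the marsh camp: the frog, the mantis, the moth | the dry ground: the beetle, the gecko, the snake]
7. Warden goes to the dry ground with the mantis and the moth.  [the marsh camp: the frog | the dry ground: the beetle, the gecko, the mantis, the moth, the snake]
8. Warden goes back to the marsh camp with the gecko.  [the marsh camp: the frog, the gecko | the dry ground: the beetle, the mantis, the moth, the snake]
9. Warden goes to the dry ground with the frog and the gecko.  [the marsh camp: — | the dry ground: the beetle, the frog, the gecko, the mantis, the moth, the snake]

9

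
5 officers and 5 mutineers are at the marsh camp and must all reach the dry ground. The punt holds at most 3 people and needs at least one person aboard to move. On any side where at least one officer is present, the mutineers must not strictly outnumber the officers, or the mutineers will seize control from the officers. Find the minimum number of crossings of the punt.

11

Counting alone: each trip to the dry ground takes at most 3 across and each return brings at least 1 back, so after t trips out (and t−1 returns) at most 3t − (t−1) of the 10 are across; that first reaches 10 at t = 5, so at least 9 crossings are needed.
The safety rule pushes this higher. Following every safe sequence of crossings, the most of the 10 that can be at the dry ground as the punt arrives there on crossing 9 is 9 — never all 10.
So no plan with fewer than 11 crossings exists, and this one achieves 11:
1. 2 mutineers → the dry ground.  (the marsh camp: 5O 3M; the dry ground: 0O 2M)
2. 1 mutineer ← the marsh camp.  (the marsh camp: 5O 4M; the dry ground: 0O 1M)
3. 3 mutineers → the dry ground.  (the marsh camp: 5O 1M; the dry ground: 0O 4M)
4. 1 mutineer ← the marsh camp.  (the marsh camp: 5O 2M; the dry ground: 0O 3M)
5. 3 officers → the dry ground.  (the marsh camp: 2O 2M; the dry ground: 3O 3M)
6. 1 officer and 1 mutineer ← the marsh camp.  (the marsh camp: 3O 3M; the dry ground: 2O 2M)
7. 3 officers → the dry ground.  (the marsh camp: 0O 3M; the dry ground: 5O 2M)
8. 1 mutineer ← the marsh camp.  (the marsh camp: 0O 4M; the dry ground: 5O 1M)
9. 2 mutineers → the dry ground.  (the marsh camp: 0O 2M; the dry ground: 5O 3M)
10. 1 mutineer ← the marsh camp.  (the marsh camp: 0O 3M; the dry ground: 5O 2M)
11. 3 mutineers → the dry ground.  (the marsh camp: 0O 0M; the dry ground: 5O 5M)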